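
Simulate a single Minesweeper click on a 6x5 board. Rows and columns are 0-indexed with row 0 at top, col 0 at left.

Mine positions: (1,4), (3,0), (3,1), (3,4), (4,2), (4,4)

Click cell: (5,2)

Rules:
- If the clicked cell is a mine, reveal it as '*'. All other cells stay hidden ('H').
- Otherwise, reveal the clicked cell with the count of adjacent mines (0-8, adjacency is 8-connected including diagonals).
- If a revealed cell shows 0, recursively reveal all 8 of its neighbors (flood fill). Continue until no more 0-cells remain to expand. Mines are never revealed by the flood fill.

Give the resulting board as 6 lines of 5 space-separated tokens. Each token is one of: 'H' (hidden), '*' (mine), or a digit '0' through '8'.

H H H H H
H H H H H
H H H H H
H H H H H
H H H H H
H H 1 H H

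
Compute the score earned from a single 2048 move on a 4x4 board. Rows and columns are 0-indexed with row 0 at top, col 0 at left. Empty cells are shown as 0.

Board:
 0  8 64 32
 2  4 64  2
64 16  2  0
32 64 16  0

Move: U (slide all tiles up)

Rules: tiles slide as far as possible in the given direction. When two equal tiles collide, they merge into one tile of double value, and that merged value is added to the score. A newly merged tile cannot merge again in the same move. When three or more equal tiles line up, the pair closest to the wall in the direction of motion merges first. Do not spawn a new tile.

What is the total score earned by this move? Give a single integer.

Slide up:
col 0: [0, 2, 64, 32] -> [2, 64, 32, 0]  score +0 (running 0)
col 1: [8, 4, 16, 64] -> [8, 4, 16, 64]  score +0 (running 0)
col 2: [64, 64, 2, 16] -> [128, 2, 16, 0]  score +128 (running 128)
col 3: [32, 2, 0, 0] -> [32, 2, 0, 0]  score +0 (running 128)
Board after move:
  2   8 128  32
 64   4   2   2
 32  16  16   0
  0  64   0   0

Answer: 128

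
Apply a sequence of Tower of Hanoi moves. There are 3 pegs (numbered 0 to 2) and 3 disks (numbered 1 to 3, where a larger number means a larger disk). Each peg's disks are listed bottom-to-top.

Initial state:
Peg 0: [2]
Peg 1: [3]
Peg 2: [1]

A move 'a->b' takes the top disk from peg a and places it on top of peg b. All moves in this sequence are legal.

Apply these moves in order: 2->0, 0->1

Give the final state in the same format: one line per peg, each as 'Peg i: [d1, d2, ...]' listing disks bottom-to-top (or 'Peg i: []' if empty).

After move 1 (2->0):
Peg 0: [2, 1]
Peg 1: [3]
Peg 2: []

After move 2 (0->1):
Peg 0: [2]
Peg 1: [3, 1]
Peg 2: []

Answer: Peg 0: [2]
Peg 1: [3, 1]
Peg 2: []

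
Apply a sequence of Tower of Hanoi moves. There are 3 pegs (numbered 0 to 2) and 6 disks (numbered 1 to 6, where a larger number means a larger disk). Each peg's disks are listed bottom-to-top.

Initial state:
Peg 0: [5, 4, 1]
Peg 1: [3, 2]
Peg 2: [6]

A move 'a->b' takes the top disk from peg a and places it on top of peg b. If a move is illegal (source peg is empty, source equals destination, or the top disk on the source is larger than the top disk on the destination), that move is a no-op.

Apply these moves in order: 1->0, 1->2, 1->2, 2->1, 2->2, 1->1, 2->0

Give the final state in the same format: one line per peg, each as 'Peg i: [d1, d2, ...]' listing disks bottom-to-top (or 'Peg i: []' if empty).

Answer: Peg 0: [5, 4, 1]
Peg 1: [3, 2]
Peg 2: [6]

Derivation:
After move 1 (1->0):
Peg 0: [5, 4, 1]
Peg 1: [3, 2]
Peg 2: [6]

After move 2 (1->2):
Peg 0: [5, 4, 1]
Peg 1: [3]
Peg 2: [6, 2]

After move 3 (1->2):
Peg 0: [5, 4, 1]
Peg 1: [3]
Peg 2: [6, 2]

After move 4 (2->1):
Peg 0: [5, 4, 1]
Peg 1: [3, 2]
Peg 2: [6]

After move 5 (2->2):
Peg 0: [5, 4, 1]
Peg 1: [3, 2]
Peg 2: [6]

After move 6 (1->1):
Peg 0: [5, 4, 1]
Peg 1: [3, 2]
Peg 2: [6]

After move 7 (2->0):
Peg 0: [5, 4, 1]
Peg 1: [3, 2]
Peg 2: [6]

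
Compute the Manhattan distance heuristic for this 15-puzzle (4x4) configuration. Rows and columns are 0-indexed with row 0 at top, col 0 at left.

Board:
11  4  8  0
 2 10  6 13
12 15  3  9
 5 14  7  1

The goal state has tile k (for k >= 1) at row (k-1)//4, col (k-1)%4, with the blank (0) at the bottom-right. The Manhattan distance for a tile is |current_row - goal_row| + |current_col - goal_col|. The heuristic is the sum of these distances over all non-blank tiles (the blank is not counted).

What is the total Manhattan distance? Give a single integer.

Answer: 37

Derivation:
Tile 11: (0,0)->(2,2) = 4
Tile 4: (0,1)->(0,3) = 2
Tile 8: (0,2)->(1,3) = 2
Tile 2: (1,0)->(0,1) = 2
Tile 10: (1,1)->(2,1) = 1
Tile 6: (1,2)->(1,1) = 1
Tile 13: (1,3)->(3,0) = 5
Tile 12: (2,0)->(2,3) = 3
Tile 15: (2,1)->(3,2) = 2
Tile 3: (2,2)->(0,2) = 2
Tile 9: (2,3)->(2,0) = 3
Tile 5: (3,0)->(1,0) = 2
Tile 14: (3,1)->(3,1) = 0
Tile 7: (3,2)->(1,2) = 2
Tile 1: (3,3)->(0,0) = 6
Sum: 4 + 2 + 2 + 2 + 1 + 1 + 5 + 3 + 2 + 2 + 3 + 2 + 0 + 2 + 6 = 37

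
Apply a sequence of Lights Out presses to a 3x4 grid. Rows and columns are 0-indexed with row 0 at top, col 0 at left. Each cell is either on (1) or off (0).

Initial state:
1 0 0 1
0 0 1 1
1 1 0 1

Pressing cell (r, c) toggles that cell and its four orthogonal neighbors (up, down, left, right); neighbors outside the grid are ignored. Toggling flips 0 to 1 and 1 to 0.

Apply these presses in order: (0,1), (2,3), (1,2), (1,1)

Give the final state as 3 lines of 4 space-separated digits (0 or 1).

After press 1 at (0,1):
0 1 1 1
0 1 1 1
1 1 0 1

After press 2 at (2,3):
0 1 1 1
0 1 1 0
1 1 1 0

After press 3 at (1,2):
0 1 0 1
0 0 0 1
1 1 0 0

After press 4 at (1,1):
0 0 0 1
1 1 1 1
1 0 0 0

Answer: 0 0 0 1
1 1 1 1
1 0 0 0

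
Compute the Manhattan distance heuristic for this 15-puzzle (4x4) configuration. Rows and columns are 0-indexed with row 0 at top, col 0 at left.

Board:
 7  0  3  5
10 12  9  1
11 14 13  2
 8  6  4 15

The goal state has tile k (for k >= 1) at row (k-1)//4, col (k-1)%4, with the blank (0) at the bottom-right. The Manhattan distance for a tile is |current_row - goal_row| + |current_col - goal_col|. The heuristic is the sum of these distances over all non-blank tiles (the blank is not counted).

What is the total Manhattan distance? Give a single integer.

Answer: 41

Derivation:
Tile 7: (0,0)->(1,2) = 3
Tile 3: (0,2)->(0,2) = 0
Tile 5: (0,3)->(1,0) = 4
Tile 10: (1,0)->(2,1) = 2
Tile 12: (1,1)->(2,3) = 3
Tile 9: (1,2)->(2,0) = 3
Tile 1: (1,3)->(0,0) = 4
Tile 11: (2,0)->(2,2) = 2
Tile 14: (2,1)->(3,1) = 1
Tile 13: (2,2)->(3,0) = 3
Tile 2: (2,3)->(0,1) = 4
Tile 8: (3,0)->(1,3) = 5
Tile 6: (3,1)->(1,1) = 2
Tile 4: (3,2)->(0,3) = 4
Tile 15: (3,3)->(3,2) = 1
Sum: 3 + 0 + 4 + 2 + 3 + 3 + 4 + 2 + 1 + 3 + 4 + 5 + 2 + 4 + 1 = 41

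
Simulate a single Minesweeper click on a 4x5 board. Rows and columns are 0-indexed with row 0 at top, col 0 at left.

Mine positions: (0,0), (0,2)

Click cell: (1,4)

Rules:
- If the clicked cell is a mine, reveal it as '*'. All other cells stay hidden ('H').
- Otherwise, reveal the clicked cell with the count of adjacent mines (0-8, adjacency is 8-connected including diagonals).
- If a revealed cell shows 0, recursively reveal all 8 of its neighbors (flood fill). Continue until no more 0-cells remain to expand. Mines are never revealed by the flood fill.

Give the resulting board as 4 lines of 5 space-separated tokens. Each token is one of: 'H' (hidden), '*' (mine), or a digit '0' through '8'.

H H H 1 0
1 2 1 1 0
0 0 0 0 0
0 0 0 0 0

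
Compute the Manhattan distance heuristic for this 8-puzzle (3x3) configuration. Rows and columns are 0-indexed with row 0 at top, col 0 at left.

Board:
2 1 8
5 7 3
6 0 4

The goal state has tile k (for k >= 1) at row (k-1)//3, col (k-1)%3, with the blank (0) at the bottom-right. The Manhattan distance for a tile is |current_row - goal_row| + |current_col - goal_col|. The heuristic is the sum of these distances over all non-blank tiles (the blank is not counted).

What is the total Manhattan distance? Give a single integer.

Answer: 15

Derivation:
Tile 2: (0,0)->(0,1) = 1
Tile 1: (0,1)->(0,0) = 1
Tile 8: (0,2)->(2,1) = 3
Tile 5: (1,0)->(1,1) = 1
Tile 7: (1,1)->(2,0) = 2
Tile 3: (1,2)->(0,2) = 1
Tile 6: (2,0)->(1,2) = 3
Tile 4: (2,2)->(1,0) = 3
Sum: 1 + 1 + 3 + 1 + 2 + 1 + 3 + 3 = 15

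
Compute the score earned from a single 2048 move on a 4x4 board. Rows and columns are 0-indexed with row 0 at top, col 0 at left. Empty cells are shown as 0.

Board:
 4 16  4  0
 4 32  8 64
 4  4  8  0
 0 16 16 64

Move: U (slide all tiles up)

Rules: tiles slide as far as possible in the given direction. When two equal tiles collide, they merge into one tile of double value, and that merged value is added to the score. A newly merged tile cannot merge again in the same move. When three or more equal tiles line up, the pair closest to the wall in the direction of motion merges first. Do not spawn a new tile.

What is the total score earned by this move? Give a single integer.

Answer: 152

Derivation:
Slide up:
col 0: [4, 4, 4, 0] -> [8, 4, 0, 0]  score +8 (running 8)
col 1: [16, 32, 4, 16] -> [16, 32, 4, 16]  score +0 (running 8)
col 2: [4, 8, 8, 16] -> [4, 16, 16, 0]  score +16 (running 24)
col 3: [0, 64, 0, 64] -> [128, 0, 0, 0]  score +128 (running 152)
Board after move:
  8  16   4 128
  4  32  16   0
  0   4  16   0
  0  16   0   0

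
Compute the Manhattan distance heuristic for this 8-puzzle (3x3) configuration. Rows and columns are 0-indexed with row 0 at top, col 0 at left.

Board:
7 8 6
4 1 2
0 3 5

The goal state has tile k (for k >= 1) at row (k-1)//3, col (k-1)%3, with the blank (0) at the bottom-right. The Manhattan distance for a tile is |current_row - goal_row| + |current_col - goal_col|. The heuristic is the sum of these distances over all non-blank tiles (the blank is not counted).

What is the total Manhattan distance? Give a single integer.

Answer: 14

Derivation:
Tile 7: at (0,0), goal (2,0), distance |0-2|+|0-0| = 2
Tile 8: at (0,1), goal (2,1), distance |0-2|+|1-1| = 2
Tile 6: at (0,2), goal (1,2), distance |0-1|+|2-2| = 1
Tile 4: at (1,0), goal (1,0), distance |1-1|+|0-0| = 0
Tile 1: at (1,1), goal (0,0), distance |1-0|+|1-0| = 2
Tile 2: at (1,2), goal (0,1), distance |1-0|+|2-1| = 2
Tile 3: at (2,1), goal (0,2), distance |2-0|+|1-2| = 3
Tile 5: at (2,2), goal (1,1), distance |2-1|+|2-1| = 2
Sum: 2 + 2 + 1 + 0 + 2 + 2 + 3 + 2 = 14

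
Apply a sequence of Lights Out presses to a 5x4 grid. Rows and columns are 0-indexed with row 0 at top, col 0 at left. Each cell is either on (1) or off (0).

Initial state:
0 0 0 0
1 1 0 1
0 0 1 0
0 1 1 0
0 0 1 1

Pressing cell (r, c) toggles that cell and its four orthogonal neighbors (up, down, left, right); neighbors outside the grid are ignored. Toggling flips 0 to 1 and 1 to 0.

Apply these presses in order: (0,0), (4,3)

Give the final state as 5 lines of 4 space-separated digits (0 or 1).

After press 1 at (0,0):
1 1 0 0
0 1 0 1
0 0 1 0
0 1 1 0
0 0 1 1

After press 2 at (4,3):
1 1 0 0
0 1 0 1
0 0 1 0
0 1 1 1
0 0 0 0

Answer: 1 1 0 0
0 1 0 1
0 0 1 0
0 1 1 1
0 0 0 0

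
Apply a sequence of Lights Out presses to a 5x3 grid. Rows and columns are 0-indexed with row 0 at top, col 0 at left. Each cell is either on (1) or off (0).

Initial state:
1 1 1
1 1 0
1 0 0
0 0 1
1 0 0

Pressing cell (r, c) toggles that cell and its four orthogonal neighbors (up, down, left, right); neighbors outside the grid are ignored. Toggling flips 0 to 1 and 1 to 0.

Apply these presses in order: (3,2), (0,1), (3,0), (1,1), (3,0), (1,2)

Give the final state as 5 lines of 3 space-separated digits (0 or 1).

Answer: 0 1 1
0 0 0
1 1 0
0 1 0
1 0 1

Derivation:
After press 1 at (3,2):
1 1 1
1 1 0
1 0 1
0 1 0
1 0 1

After press 2 at (0,1):
0 0 0
1 0 0
1 0 1
0 1 0
1 0 1

After press 3 at (3,0):
0 0 0
1 0 0
0 0 1
1 0 0
0 0 1

After press 4 at (1,1):
0 1 0
0 1 1
0 1 1
1 0 0
0 0 1

After press 5 at (3,0):
0 1 0
0 1 1
1 1 1
0 1 0
1 0 1

After press 6 at (1,2):
0 1 1
0 0 0
1 1 0
0 1 0
1 0 1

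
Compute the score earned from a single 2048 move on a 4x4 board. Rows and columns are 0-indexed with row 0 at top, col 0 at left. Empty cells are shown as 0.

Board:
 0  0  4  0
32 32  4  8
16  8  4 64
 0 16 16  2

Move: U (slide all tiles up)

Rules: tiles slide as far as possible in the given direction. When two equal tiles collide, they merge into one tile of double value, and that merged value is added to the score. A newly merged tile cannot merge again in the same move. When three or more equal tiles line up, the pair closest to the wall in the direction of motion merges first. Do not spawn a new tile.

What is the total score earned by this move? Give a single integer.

Answer: 8

Derivation:
Slide up:
col 0: [0, 32, 16, 0] -> [32, 16, 0, 0]  score +0 (running 0)
col 1: [0, 32, 8, 16] -> [32, 8, 16, 0]  score +0 (running 0)
col 2: [4, 4, 4, 16] -> [8, 4, 16, 0]  score +8 (running 8)
col 3: [0, 8, 64, 2] -> [8, 64, 2, 0]  score +0 (running 8)
Board after move:
32 32  8  8
16  8  4 64
 0 16 16  2
 0  0  0  0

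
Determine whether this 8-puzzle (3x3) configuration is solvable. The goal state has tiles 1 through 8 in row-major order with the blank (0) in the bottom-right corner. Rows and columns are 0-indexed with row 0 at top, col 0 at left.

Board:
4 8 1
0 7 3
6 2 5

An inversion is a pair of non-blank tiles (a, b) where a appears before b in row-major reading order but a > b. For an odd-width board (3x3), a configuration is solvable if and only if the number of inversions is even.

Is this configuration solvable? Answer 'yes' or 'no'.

Answer: yes

Derivation:
Inversions (pairs i<j in row-major order where tile[i] > tile[j] > 0): 16
16 is even, so the puzzle is solvable.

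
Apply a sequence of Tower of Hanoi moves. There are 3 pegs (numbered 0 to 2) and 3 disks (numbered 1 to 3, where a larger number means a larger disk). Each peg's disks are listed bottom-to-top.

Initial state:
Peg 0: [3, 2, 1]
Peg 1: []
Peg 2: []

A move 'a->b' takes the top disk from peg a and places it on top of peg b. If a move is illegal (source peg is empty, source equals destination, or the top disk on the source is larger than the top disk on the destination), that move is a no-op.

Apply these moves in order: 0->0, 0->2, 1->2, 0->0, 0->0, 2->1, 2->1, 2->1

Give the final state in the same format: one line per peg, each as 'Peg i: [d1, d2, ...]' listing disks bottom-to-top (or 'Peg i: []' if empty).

Answer: Peg 0: [3, 2]
Peg 1: [1]
Peg 2: []

Derivation:
After move 1 (0->0):
Peg 0: [3, 2, 1]
Peg 1: []
Peg 2: []

After move 2 (0->2):
Peg 0: [3, 2]
Peg 1: []
Peg 2: [1]

After move 3 (1->2):
Peg 0: [3, 2]
Peg 1: []
Peg 2: [1]

After move 4 (0->0):
Peg 0: [3, 2]
Peg 1: []
Peg 2: [1]

After move 5 (0->0):
Peg 0: [3, 2]
Peg 1: []
Peg 2: [1]

After move 6 (2->1):
Peg 0: [3, 2]
Peg 1: [1]
Peg 2: []

After move 7 (2->1):
Peg 0: [3, 2]
Peg 1: [1]
Peg 2: []

After move 8 (2->1):
Peg 0: [3, 2]
Peg 1: [1]
Peg 2: []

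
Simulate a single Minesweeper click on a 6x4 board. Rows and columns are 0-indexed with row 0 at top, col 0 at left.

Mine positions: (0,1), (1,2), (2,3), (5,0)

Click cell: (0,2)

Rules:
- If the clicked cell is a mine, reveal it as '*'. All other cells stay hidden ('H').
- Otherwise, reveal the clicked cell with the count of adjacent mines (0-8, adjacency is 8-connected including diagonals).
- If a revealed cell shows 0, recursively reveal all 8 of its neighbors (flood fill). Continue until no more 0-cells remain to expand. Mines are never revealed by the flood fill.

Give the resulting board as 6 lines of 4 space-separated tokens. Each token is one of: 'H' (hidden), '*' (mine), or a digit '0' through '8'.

H H 2 H
H H H H
H H H H
H H H H
H H H H
H H H H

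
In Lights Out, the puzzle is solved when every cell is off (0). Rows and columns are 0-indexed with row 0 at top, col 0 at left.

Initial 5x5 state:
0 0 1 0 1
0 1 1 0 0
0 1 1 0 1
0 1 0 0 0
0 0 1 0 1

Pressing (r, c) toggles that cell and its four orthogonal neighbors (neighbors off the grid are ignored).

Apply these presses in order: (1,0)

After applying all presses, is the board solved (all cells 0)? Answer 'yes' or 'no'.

After press 1 at (1,0):
1 0 1 0 1
1 0 1 0 0
1 1 1 0 1
0 1 0 0 0
0 0 1 0 1

Lights still on: 12

Answer: no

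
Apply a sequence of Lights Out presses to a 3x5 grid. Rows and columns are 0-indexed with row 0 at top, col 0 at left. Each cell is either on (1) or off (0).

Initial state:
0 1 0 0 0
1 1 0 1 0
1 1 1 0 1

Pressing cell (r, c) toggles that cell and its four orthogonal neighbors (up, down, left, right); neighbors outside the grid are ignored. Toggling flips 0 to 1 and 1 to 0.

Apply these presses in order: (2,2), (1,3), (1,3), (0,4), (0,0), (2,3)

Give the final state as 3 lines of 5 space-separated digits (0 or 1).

Answer: 1 0 0 1 1
0 1 1 0 1
1 0 1 0 0

Derivation:
After press 1 at (2,2):
0 1 0 0 0
1 1 1 1 0
1 0 0 1 1

After press 2 at (1,3):
0 1 0 1 0
1 1 0 0 1
1 0 0 0 1

After press 3 at (1,3):
0 1 0 0 0
1 1 1 1 0
1 0 0 1 1

After press 4 at (0,4):
0 1 0 1 1
1 1 1 1 1
1 0 0 1 1

After press 5 at (0,0):
1 0 0 1 1
0 1 1 1 1
1 0 0 1 1

After press 6 at (2,3):
1 0 0 1 1
0 1 1 0 1
1 0 1 0 0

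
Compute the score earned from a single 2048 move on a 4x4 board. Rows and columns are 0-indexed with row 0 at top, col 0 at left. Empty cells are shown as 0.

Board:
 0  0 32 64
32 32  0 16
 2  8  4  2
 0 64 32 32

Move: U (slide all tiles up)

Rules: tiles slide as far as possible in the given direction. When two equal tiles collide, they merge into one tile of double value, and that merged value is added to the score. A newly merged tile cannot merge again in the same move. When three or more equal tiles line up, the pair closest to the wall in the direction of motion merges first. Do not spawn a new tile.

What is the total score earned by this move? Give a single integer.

Slide up:
col 0: [0, 32, 2, 0] -> [32, 2, 0, 0]  score +0 (running 0)
col 1: [0, 32, 8, 64] -> [32, 8, 64, 0]  score +0 (running 0)
col 2: [32, 0, 4, 32] -> [32, 4, 32, 0]  score +0 (running 0)
col 3: [64, 16, 2, 32] -> [64, 16, 2, 32]  score +0 (running 0)
Board after move:
32 32 32 64
 2  8  4 16
 0 64 32  2
 0  0  0 32

Answer: 0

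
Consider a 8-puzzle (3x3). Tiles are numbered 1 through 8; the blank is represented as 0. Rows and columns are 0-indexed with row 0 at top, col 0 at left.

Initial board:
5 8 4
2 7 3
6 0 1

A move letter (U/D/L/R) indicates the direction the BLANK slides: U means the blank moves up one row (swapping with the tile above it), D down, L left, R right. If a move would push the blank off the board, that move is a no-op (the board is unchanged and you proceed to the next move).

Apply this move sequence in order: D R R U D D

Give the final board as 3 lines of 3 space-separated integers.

Answer: 5 8 4
2 7 3
6 1 0

Derivation:
After move 1 (D):
5 8 4
2 7 3
6 0 1

After move 2 (R):
5 8 4
2 7 3
6 1 0

After move 3 (R):
5 8 4
2 7 3
6 1 0

After move 4 (U):
5 8 4
2 7 0
6 1 3

After move 5 (D):
5 8 4
2 7 3
6 1 0

After move 6 (D):
5 8 4
2 7 3
6 1 0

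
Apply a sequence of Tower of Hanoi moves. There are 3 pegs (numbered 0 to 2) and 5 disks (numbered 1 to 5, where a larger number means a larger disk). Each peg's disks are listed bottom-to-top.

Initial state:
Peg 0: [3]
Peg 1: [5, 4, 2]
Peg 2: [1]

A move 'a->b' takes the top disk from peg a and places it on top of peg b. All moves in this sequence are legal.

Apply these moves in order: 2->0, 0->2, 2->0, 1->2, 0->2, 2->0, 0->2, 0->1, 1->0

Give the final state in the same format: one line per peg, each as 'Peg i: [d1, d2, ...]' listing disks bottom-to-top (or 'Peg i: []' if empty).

After move 1 (2->0):
Peg 0: [3, 1]
Peg 1: [5, 4, 2]
Peg 2: []

After move 2 (0->2):
Peg 0: [3]
Peg 1: [5, 4, 2]
Peg 2: [1]

After move 3 (2->0):
Peg 0: [3, 1]
Peg 1: [5, 4, 2]
Peg 2: []

After move 4 (1->2):
Peg 0: [3, 1]
Peg 1: [5, 4]
Peg 2: [2]

After move 5 (0->2):
Peg 0: [3]
Peg 1: [5, 4]
Peg 2: [2, 1]

After move 6 (2->0):
Peg 0: [3, 1]
Peg 1: [5, 4]
Peg 2: [2]

After move 7 (0->2):
Peg 0: [3]
Peg 1: [5, 4]
Peg 2: [2, 1]

After move 8 (0->1):
Peg 0: []
Peg 1: [5, 4, 3]
Peg 2: [2, 1]

After move 9 (1->0):
Peg 0: [3]
Peg 1: [5, 4]
Peg 2: [2, 1]

Answer: Peg 0: [3]
Peg 1: [5, 4]
Peg 2: [2, 1]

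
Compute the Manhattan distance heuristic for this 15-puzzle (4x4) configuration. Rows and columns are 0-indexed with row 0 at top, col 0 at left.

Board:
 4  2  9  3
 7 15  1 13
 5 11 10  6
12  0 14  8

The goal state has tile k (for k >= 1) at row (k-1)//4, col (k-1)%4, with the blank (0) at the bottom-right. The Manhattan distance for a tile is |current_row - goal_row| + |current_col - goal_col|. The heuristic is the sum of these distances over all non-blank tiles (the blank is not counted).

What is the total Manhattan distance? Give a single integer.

Tile 4: (0,0)->(0,3) = 3
Tile 2: (0,1)->(0,1) = 0
Tile 9: (0,2)->(2,0) = 4
Tile 3: (0,3)->(0,2) = 1
Tile 7: (1,0)->(1,2) = 2
Tile 15: (1,1)->(3,2) = 3
Tile 1: (1,2)->(0,0) = 3
Tile 13: (1,3)->(3,0) = 5
Tile 5: (2,0)->(1,0) = 1
Tile 11: (2,1)->(2,2) = 1
Tile 10: (2,2)->(2,1) = 1
Tile 6: (2,3)->(1,1) = 3
Tile 12: (3,0)->(2,3) = 4
Tile 14: (3,2)->(3,1) = 1
Tile 8: (3,3)->(1,3) = 2
Sum: 3 + 0 + 4 + 1 + 2 + 3 + 3 + 5 + 1 + 1 + 1 + 3 + 4 + 1 + 2 = 34

Answer: 34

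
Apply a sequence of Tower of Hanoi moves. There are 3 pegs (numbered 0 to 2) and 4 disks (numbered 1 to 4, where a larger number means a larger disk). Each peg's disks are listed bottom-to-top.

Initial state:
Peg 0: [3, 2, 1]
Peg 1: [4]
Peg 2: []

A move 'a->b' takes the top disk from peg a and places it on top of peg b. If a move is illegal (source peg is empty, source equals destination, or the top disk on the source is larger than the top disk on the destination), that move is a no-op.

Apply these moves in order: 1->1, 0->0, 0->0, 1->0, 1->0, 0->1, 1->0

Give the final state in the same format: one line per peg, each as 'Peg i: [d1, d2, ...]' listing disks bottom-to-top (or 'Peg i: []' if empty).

Answer: Peg 0: [3, 2, 1]
Peg 1: [4]
Peg 2: []

Derivation:
After move 1 (1->1):
Peg 0: [3, 2, 1]
Peg 1: [4]
Peg 2: []

After move 2 (0->0):
Peg 0: [3, 2, 1]
Peg 1: [4]
Peg 2: []

After move 3 (0->0):
Peg 0: [3, 2, 1]
Peg 1: [4]
Peg 2: []

After move 4 (1->0):
Peg 0: [3, 2, 1]
Peg 1: [4]
Peg 2: []

After move 5 (1->0):
Peg 0: [3, 2, 1]
Peg 1: [4]
Peg 2: []

After move 6 (0->1):
Peg 0: [3, 2]
Peg 1: [4, 1]
Peg 2: []

After move 7 (1->0):
Peg 0: [3, 2, 1]
Peg 1: [4]
Peg 2: []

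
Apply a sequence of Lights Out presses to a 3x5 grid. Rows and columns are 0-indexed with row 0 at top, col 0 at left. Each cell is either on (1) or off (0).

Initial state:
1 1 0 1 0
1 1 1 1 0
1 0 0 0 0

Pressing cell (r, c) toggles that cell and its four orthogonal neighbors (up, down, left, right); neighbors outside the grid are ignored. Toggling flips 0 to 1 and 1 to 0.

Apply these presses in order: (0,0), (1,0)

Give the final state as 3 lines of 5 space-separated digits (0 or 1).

Answer: 1 0 0 1 0
1 0 1 1 0
0 0 0 0 0

Derivation:
After press 1 at (0,0):
0 0 0 1 0
0 1 1 1 0
1 0 0 0 0

After press 2 at (1,0):
1 0 0 1 0
1 0 1 1 0
0 0 0 0 0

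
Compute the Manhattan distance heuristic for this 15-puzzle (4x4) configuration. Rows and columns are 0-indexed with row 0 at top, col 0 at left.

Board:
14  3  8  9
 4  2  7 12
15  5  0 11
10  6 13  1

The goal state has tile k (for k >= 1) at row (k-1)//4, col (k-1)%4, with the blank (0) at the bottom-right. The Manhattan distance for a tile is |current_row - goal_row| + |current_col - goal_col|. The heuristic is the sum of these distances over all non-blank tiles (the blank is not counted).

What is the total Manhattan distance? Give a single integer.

Tile 14: at (0,0), goal (3,1), distance |0-3|+|0-1| = 4
Tile 3: at (0,1), goal (0,2), distance |0-0|+|1-2| = 1
Tile 8: at (0,2), goal (1,3), distance |0-1|+|2-3| = 2
Tile 9: at (0,3), goal (2,0), distance |0-2|+|3-0| = 5
Tile 4: at (1,0), goal (0,3), distance |1-0|+|0-3| = 4
Tile 2: at (1,1), goal (0,1), distance |1-0|+|1-1| = 1
Tile 7: at (1,2), goal (1,2), distance |1-1|+|2-2| = 0
Tile 12: at (1,3), goal (2,3), distance |1-2|+|3-3| = 1
Tile 15: at (2,0), goal (3,2), distance |2-3|+|0-2| = 3
Tile 5: at (2,1), goal (1,0), distance |2-1|+|1-0| = 2
Tile 11: at (2,3), goal (2,2), distance |2-2|+|3-2| = 1
Tile 10: at (3,0), goal (2,1), distance |3-2|+|0-1| = 2
Tile 6: at (3,1), goal (1,1), distance |3-1|+|1-1| = 2
Tile 13: at (3,2), goal (3,0), distance |3-3|+|2-0| = 2
Tile 1: at (3,3), goal (0,0), distance |3-0|+|3-0| = 6
Sum: 4 + 1 + 2 + 5 + 4 + 1 + 0 + 1 + 3 + 2 + 1 + 2 + 2 + 2 + 6 = 36

Answer: 36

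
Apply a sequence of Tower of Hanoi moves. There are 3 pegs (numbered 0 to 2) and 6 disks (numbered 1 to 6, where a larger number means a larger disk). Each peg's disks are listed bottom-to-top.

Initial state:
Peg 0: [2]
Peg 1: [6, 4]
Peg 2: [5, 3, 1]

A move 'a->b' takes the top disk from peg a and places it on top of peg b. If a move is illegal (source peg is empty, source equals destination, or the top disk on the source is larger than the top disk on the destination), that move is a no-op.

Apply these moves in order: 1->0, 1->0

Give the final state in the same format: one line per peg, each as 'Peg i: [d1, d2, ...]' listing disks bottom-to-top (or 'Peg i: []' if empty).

After move 1 (1->0):
Peg 0: [2]
Peg 1: [6, 4]
Peg 2: [5, 3, 1]

After move 2 (1->0):
Peg 0: [2]
Peg 1: [6, 4]
Peg 2: [5, 3, 1]

Answer: Peg 0: [2]
Peg 1: [6, 4]
Peg 2: [5, 3, 1]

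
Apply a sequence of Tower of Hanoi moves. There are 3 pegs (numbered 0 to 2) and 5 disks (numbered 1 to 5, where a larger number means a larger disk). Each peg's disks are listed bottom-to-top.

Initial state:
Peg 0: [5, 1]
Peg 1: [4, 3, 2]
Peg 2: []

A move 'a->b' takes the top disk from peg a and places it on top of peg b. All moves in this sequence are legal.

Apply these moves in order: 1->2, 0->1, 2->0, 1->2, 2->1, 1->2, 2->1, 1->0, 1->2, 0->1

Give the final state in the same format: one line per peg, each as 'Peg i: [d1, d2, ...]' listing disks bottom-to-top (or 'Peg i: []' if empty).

After move 1 (1->2):
Peg 0: [5, 1]
Peg 1: [4, 3]
Peg 2: [2]

After move 2 (0->1):
Peg 0: [5]
Peg 1: [4, 3, 1]
Peg 2: [2]

After move 3 (2->0):
Peg 0: [5, 2]
Peg 1: [4, 3, 1]
Peg 2: []

After move 4 (1->2):
Peg 0: [5, 2]
Peg 1: [4, 3]
Peg 2: [1]

After move 5 (2->1):
Peg 0: [5, 2]
Peg 1: [4, 3, 1]
Peg 2: []

After move 6 (1->2):
Peg 0: [5, 2]
Peg 1: [4, 3]
Peg 2: [1]

After move 7 (2->1):
Peg 0: [5, 2]
Peg 1: [4, 3, 1]
Peg 2: []

After move 8 (1->0):
Peg 0: [5, 2, 1]
Peg 1: [4, 3]
Peg 2: []

After move 9 (1->2):
Peg 0: [5, 2, 1]
Peg 1: [4]
Peg 2: [3]

After move 10 (0->1):
Peg 0: [5, 2]
Peg 1: [4, 1]
Peg 2: [3]

Answer: Peg 0: [5, 2]
Peg 1: [4, 1]
Peg 2: [3]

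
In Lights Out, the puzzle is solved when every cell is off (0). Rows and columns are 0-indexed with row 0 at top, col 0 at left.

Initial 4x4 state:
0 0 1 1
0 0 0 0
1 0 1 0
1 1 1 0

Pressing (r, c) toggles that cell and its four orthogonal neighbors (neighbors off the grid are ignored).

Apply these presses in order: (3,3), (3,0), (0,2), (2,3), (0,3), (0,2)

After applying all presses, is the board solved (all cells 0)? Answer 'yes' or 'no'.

After press 1 at (3,3):
0 0 1 1
0 0 0 0
1 0 1 1
1 1 0 1

After press 2 at (3,0):
0 0 1 1
0 0 0 0
0 0 1 1
0 0 0 1

After press 3 at (0,2):
0 1 0 0
0 0 1 0
0 0 1 1
0 0 0 1

After press 4 at (2,3):
0 1 0 0
0 0 1 1
0 0 0 0
0 0 0 0

After press 5 at (0,3):
0 1 1 1
0 0 1 0
0 0 0 0
0 0 0 0

After press 6 at (0,2):
0 0 0 0
0 0 0 0
0 0 0 0
0 0 0 0

Lights still on: 0

Answer: yes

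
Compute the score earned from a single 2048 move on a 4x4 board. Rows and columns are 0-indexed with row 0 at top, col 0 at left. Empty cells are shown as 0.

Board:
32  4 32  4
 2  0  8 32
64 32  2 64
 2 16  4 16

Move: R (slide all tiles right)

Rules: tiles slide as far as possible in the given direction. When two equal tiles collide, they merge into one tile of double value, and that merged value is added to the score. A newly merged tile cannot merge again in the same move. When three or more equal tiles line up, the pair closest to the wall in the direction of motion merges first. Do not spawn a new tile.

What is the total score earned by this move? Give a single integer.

Slide right:
row 0: [32, 4, 32, 4] -> [32, 4, 32, 4]  score +0 (running 0)
row 1: [2, 0, 8, 32] -> [0, 2, 8, 32]  score +0 (running 0)
row 2: [64, 32, 2, 64] -> [64, 32, 2, 64]  score +0 (running 0)
row 3: [2, 16, 4, 16] -> [2, 16, 4, 16]  score +0 (running 0)
Board after move:
32  4 32  4
 0  2  8 32
64 32  2 64
 2 16  4 16

Answer: 0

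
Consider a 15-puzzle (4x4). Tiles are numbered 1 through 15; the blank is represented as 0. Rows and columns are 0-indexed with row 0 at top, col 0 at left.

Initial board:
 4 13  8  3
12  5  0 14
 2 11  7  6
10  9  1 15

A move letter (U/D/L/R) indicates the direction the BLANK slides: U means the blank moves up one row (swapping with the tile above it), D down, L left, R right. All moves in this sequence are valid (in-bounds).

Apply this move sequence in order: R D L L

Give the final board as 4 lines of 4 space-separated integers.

After move 1 (R):
 4 13  8  3
12  5 14  0
 2 11  7  6
10  9  1 15

After move 2 (D):
 4 13  8  3
12  5 14  6
 2 11  7  0
10  9  1 15

After move 3 (L):
 4 13  8  3
12  5 14  6
 2 11  0  7
10  9  1 15

After move 4 (L):
 4 13  8  3
12  5 14  6
 2  0 11  7
10  9  1 15

Answer:  4 13  8  3
12  5 14  6
 2  0 11  7
10  9  1 15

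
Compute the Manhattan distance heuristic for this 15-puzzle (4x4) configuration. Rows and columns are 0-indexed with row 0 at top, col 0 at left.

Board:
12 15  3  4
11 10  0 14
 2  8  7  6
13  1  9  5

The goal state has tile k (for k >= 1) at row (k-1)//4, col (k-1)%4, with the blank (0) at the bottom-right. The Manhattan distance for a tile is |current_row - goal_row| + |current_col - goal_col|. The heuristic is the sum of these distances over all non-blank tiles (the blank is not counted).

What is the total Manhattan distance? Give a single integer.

Tile 12: (0,0)->(2,3) = 5
Tile 15: (0,1)->(3,2) = 4
Tile 3: (0,2)->(0,2) = 0
Tile 4: (0,3)->(0,3) = 0
Tile 11: (1,0)->(2,2) = 3
Tile 10: (1,1)->(2,1) = 1
Tile 14: (1,3)->(3,1) = 4
Tile 2: (2,0)->(0,1) = 3
Tile 8: (2,1)->(1,3) = 3
Tile 7: (2,2)->(1,2) = 1
Tile 6: (2,3)->(1,1) = 3
Tile 13: (3,0)->(3,0) = 0
Tile 1: (3,1)->(0,0) = 4
Tile 9: (3,2)->(2,0) = 3
Tile 5: (3,3)->(1,0) = 5
Sum: 5 + 4 + 0 + 0 + 3 + 1 + 4 + 3 + 3 + 1 + 3 + 0 + 4 + 3 + 5 = 39

Answer: 39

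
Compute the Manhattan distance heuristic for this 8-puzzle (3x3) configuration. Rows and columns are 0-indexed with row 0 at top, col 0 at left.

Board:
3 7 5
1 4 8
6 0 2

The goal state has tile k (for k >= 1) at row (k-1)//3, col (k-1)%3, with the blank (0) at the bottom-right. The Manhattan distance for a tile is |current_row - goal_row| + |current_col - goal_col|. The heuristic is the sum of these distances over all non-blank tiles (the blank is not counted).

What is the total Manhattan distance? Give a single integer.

Answer: 17

Derivation:
Tile 3: (0,0)->(0,2) = 2
Tile 7: (0,1)->(2,0) = 3
Tile 5: (0,2)->(1,1) = 2
Tile 1: (1,0)->(0,0) = 1
Tile 4: (1,1)->(1,0) = 1
Tile 8: (1,2)->(2,1) = 2
Tile 6: (2,0)->(1,2) = 3
Tile 2: (2,2)->(0,1) = 3
Sum: 2 + 3 + 2 + 1 + 1 + 2 + 3 + 3 = 17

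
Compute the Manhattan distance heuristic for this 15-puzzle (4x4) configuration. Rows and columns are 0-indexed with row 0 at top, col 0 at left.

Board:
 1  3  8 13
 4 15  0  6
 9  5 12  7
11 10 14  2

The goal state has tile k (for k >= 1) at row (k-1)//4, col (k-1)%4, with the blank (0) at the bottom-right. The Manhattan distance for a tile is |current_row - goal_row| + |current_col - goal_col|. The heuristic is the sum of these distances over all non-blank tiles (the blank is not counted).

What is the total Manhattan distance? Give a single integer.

Answer: 33

Derivation:
Tile 1: (0,0)->(0,0) = 0
Tile 3: (0,1)->(0,2) = 1
Tile 8: (0,2)->(1,3) = 2
Tile 13: (0,3)->(3,0) = 6
Tile 4: (1,0)->(0,3) = 4
Tile 15: (1,1)->(3,2) = 3
Tile 6: (1,3)->(1,1) = 2
Tile 9: (2,0)->(2,0) = 0
Tile 5: (2,1)->(1,0) = 2
Tile 12: (2,2)->(2,3) = 1
Tile 7: (2,3)->(1,2) = 2
Tile 11: (3,0)->(2,2) = 3
Tile 10: (3,1)->(2,1) = 1
Tile 14: (3,2)->(3,1) = 1
Tile 2: (3,3)->(0,1) = 5
Sum: 0 + 1 + 2 + 6 + 4 + 3 + 2 + 0 + 2 + 1 + 2 + 3 + 1 + 1 + 5 = 33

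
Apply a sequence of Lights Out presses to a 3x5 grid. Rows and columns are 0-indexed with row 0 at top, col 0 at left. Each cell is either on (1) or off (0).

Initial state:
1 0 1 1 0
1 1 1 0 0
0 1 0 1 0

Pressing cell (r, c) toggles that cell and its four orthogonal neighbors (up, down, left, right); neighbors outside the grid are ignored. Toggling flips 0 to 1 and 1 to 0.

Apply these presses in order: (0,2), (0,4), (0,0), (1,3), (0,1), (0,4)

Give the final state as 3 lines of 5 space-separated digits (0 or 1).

After press 1 at (0,2):
1 1 0 0 0
1 1 0 0 0
0 1 0 1 0

After press 2 at (0,4):
1 1 0 1 1
1 1 0 0 1
0 1 0 1 0

After press 3 at (0,0):
0 0 0 1 1
0 1 0 0 1
0 1 0 1 0

After press 4 at (1,3):
0 0 0 0 1
0 1 1 1 0
0 1 0 0 0

After press 5 at (0,1):
1 1 1 0 1
0 0 1 1 0
0 1 0 0 0

After press 6 at (0,4):
1 1 1 1 0
0 0 1 1 1
0 1 0 0 0

Answer: 1 1 1 1 0
0 0 1 1 1
0 1 0 0 0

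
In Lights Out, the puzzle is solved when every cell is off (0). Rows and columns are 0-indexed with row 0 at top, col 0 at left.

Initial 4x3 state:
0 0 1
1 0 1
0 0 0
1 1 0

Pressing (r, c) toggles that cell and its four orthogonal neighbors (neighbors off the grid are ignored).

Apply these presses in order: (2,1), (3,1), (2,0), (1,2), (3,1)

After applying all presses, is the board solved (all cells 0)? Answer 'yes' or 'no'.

Answer: yes

Derivation:
After press 1 at (2,1):
0 0 1
1 1 1
1 1 1
1 0 0

After press 2 at (3,1):
0 0 1
1 1 1
1 0 1
0 1 1

After press 3 at (2,0):
0 0 1
0 1 1
0 1 1
1 1 1

After press 4 at (1,2):
0 0 0
0 0 0
0 1 0
1 1 1

After press 5 at (3,1):
0 0 0
0 0 0
0 0 0
0 0 0

Lights still on: 0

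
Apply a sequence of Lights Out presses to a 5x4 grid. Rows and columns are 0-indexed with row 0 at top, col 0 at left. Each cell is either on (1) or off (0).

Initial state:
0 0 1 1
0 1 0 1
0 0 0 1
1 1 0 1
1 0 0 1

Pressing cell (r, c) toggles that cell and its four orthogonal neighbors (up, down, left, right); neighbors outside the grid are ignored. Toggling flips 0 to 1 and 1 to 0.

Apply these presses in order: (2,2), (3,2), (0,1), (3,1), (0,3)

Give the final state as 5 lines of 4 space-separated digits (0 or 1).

Answer: 1 1 1 0
0 0 1 0
0 0 0 0
0 1 1 0
1 1 1 1

Derivation:
After press 1 at (2,2):
0 0 1 1
0 1 1 1
0 1 1 0
1 1 1 1
1 0 0 1

After press 2 at (3,2):
0 0 1 1
0 1 1 1
0 1 0 0
1 0 0 0
1 0 1 1

After press 3 at (0,1):
1 1 0 1
0 0 1 1
0 1 0 0
1 0 0 0
1 0 1 1

After press 4 at (3,1):
1 1 0 1
0 0 1 1
0 0 0 0
0 1 1 0
1 1 1 1

After press 5 at (0,3):
1 1 1 0
0 0 1 0
0 0 0 0
0 1 1 0
1 1 1 1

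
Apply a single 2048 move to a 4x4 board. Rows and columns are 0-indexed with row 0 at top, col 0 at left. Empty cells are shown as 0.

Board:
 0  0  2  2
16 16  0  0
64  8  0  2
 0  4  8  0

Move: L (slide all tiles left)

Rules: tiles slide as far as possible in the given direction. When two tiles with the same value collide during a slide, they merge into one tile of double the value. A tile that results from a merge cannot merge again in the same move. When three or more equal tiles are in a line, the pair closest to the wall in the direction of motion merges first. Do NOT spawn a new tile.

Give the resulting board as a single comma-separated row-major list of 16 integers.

Answer: 4, 0, 0, 0, 32, 0, 0, 0, 64, 8, 2, 0, 4, 8, 0, 0

Derivation:
Slide left:
row 0: [0, 0, 2, 2] -> [4, 0, 0, 0]
row 1: [16, 16, 0, 0] -> [32, 0, 0, 0]
row 2: [64, 8, 0, 2] -> [64, 8, 2, 0]
row 3: [0, 4, 8, 0] -> [4, 8, 0, 0]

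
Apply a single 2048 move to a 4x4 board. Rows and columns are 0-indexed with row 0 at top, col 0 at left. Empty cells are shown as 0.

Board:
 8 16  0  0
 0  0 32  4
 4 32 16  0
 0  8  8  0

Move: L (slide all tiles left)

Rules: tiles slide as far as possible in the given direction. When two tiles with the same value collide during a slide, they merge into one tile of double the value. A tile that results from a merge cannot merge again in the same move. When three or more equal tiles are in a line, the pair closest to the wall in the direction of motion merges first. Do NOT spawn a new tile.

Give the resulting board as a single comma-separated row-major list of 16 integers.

Slide left:
row 0: [8, 16, 0, 0] -> [8, 16, 0, 0]
row 1: [0, 0, 32, 4] -> [32, 4, 0, 0]
row 2: [4, 32, 16, 0] -> [4, 32, 16, 0]
row 3: [0, 8, 8, 0] -> [16, 0, 0, 0]

Answer: 8, 16, 0, 0, 32, 4, 0, 0, 4, 32, 16, 0, 16, 0, 0, 0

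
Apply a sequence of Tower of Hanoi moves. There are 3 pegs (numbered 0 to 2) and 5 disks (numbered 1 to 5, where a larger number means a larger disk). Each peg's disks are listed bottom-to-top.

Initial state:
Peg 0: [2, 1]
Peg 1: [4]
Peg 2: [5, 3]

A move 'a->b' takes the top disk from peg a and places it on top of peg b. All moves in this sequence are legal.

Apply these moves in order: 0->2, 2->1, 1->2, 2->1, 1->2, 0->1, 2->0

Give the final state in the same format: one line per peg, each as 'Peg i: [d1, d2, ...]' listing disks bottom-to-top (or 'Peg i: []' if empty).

Answer: Peg 0: [1]
Peg 1: [4, 2]
Peg 2: [5, 3]

Derivation:
After move 1 (0->2):
Peg 0: [2]
Peg 1: [4]
Peg 2: [5, 3, 1]

After move 2 (2->1):
Peg 0: [2]
Peg 1: [4, 1]
Peg 2: [5, 3]

After move 3 (1->2):
Peg 0: [2]
Peg 1: [4]
Peg 2: [5, 3, 1]

After move 4 (2->1):
Peg 0: [2]
Peg 1: [4, 1]
Peg 2: [5, 3]

After move 5 (1->2):
Peg 0: [2]
Peg 1: [4]
Peg 2: [5, 3, 1]

After move 6 (0->1):
Peg 0: []
Peg 1: [4, 2]
Peg 2: [5, 3, 1]

After move 7 (2->0):
Peg 0: [1]
Peg 1: [4, 2]
Peg 2: [5, 3]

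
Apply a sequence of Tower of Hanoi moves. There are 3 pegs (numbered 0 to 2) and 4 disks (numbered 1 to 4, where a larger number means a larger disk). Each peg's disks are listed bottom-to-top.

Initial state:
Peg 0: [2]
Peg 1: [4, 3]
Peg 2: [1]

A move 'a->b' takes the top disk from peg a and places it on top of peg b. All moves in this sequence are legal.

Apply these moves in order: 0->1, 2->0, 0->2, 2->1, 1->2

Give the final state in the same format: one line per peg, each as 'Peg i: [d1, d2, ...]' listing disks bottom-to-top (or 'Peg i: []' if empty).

After move 1 (0->1):
Peg 0: []
Peg 1: [4, 3, 2]
Peg 2: [1]

After move 2 (2->0):
Peg 0: [1]
Peg 1: [4, 3, 2]
Peg 2: []

After move 3 (0->2):
Peg 0: []
Peg 1: [4, 3, 2]
Peg 2: [1]

After move 4 (2->1):
Peg 0: []
Peg 1: [4, 3, 2, 1]
Peg 2: []

After move 5 (1->2):
Peg 0: []
Peg 1: [4, 3, 2]
Peg 2: [1]

Answer: Peg 0: []
Peg 1: [4, 3, 2]
Peg 2: [1]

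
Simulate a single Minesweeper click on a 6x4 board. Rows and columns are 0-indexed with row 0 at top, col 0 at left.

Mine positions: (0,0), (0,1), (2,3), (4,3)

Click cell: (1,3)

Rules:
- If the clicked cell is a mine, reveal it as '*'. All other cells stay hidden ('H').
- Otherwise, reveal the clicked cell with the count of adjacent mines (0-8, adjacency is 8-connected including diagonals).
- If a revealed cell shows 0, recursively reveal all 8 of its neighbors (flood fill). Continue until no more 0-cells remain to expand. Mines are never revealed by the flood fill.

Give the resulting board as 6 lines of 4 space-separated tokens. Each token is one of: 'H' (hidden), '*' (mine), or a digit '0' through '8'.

H H H H
H H H 1
H H H H
H H H H
H H H H
H H H H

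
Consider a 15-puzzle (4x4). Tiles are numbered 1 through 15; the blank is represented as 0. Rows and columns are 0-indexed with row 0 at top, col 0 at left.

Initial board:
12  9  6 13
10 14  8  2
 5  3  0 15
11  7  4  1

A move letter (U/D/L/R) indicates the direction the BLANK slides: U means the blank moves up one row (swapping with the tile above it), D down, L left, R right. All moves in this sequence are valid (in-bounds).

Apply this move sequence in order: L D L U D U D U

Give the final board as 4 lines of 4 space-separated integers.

Answer: 12  9  6 13
10 14  8  2
 0  7  3 15
 5 11  4  1

Derivation:
After move 1 (L):
12  9  6 13
10 14  8  2
 5  0  3 15
11  7  4  1

After move 2 (D):
12  9  6 13
10 14  8  2
 5  7  3 15
11  0  4  1

After move 3 (L):
12  9  6 13
10 14  8  2
 5  7  3 15
 0 11  4  1

After move 4 (U):
12  9  6 13
10 14  8  2
 0  7  3 15
 5 11  4  1

After move 5 (D):
12  9  6 13
10 14  8  2
 5  7  3 15
 0 11  4  1

After move 6 (U):
12  9  6 13
10 14  8  2
 0  7  3 15
 5 11  4  1

After move 7 (D):
12  9  6 13
10 14  8  2
 5  7  3 15
 0 11  4  1

After move 8 (U):
12  9  6 13
10 14  8  2
 0  7  3 15
 5 11  4  1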